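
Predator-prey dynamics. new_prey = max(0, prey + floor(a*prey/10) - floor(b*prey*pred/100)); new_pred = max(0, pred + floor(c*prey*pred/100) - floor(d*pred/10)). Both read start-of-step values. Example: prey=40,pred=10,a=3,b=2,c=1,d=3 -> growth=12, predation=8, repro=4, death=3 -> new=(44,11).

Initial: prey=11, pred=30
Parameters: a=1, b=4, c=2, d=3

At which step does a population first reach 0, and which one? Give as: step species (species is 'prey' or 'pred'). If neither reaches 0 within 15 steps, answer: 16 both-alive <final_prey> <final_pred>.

Step 1: prey: 11+1-13=0; pred: 30+6-9=27
First extinction: prey at step 1

Answer: 1 prey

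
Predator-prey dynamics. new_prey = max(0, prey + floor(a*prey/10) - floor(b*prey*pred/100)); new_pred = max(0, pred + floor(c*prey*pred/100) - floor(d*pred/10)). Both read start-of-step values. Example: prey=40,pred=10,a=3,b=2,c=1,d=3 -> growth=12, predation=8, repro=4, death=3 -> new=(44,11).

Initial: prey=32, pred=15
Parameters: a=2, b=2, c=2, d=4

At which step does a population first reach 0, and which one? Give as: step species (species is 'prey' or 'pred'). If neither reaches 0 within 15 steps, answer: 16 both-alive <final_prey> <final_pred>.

Answer: 16 both-alive 19 2

Derivation:
Step 1: prey: 32+6-9=29; pred: 15+9-6=18
Step 2: prey: 29+5-10=24; pred: 18+10-7=21
Step 3: prey: 24+4-10=18; pred: 21+10-8=23
Step 4: prey: 18+3-8=13; pred: 23+8-9=22
Step 5: prey: 13+2-5=10; pred: 22+5-8=19
Step 6: prey: 10+2-3=9; pred: 19+3-7=15
Step 7: prey: 9+1-2=8; pred: 15+2-6=11
Step 8: prey: 8+1-1=8; pred: 11+1-4=8
Step 9: prey: 8+1-1=8; pred: 8+1-3=6
Step 10: prey: 8+1-0=9; pred: 6+0-2=4
Step 11: prey: 9+1-0=10; pred: 4+0-1=3
Step 12: prey: 10+2-0=12; pred: 3+0-1=2
Step 13: prey: 12+2-0=14; pred: 2+0-0=2
Step 14: prey: 14+2-0=16; pred: 2+0-0=2
Step 15: prey: 16+3-0=19; pred: 2+0-0=2
No extinction within 15 steps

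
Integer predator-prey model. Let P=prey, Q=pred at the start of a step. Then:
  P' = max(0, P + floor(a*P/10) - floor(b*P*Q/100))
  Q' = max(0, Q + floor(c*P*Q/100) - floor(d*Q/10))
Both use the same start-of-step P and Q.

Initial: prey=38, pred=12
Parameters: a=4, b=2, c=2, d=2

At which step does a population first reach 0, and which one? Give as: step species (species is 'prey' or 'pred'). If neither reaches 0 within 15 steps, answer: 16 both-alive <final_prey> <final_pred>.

Answer: 5 prey

Derivation:
Step 1: prey: 38+15-9=44; pred: 12+9-2=19
Step 2: prey: 44+17-16=45; pred: 19+16-3=32
Step 3: prey: 45+18-28=35; pred: 32+28-6=54
Step 4: prey: 35+14-37=12; pred: 54+37-10=81
Step 5: prey: 12+4-19=0; pred: 81+19-16=84
First extinction: prey at step 5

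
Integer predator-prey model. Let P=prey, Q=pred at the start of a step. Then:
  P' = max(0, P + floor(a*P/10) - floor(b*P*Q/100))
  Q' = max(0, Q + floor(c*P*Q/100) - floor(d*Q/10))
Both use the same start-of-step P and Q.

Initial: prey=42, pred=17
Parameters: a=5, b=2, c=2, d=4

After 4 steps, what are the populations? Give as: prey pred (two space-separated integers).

Step 1: prey: 42+21-14=49; pred: 17+14-6=25
Step 2: prey: 49+24-24=49; pred: 25+24-10=39
Step 3: prey: 49+24-38=35; pred: 39+38-15=62
Step 4: prey: 35+17-43=9; pred: 62+43-24=81

Answer: 9 81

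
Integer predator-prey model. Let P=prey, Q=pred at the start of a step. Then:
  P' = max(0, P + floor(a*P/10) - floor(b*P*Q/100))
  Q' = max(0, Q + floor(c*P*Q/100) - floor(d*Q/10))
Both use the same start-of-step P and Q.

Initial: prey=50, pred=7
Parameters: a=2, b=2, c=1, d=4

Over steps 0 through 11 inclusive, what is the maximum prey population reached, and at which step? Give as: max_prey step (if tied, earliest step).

Answer: 57 3

Derivation:
Step 1: prey: 50+10-7=53; pred: 7+3-2=8
Step 2: prey: 53+10-8=55; pred: 8+4-3=9
Step 3: prey: 55+11-9=57; pred: 9+4-3=10
Step 4: prey: 57+11-11=57; pred: 10+5-4=11
Step 5: prey: 57+11-12=56; pred: 11+6-4=13
Step 6: prey: 56+11-14=53; pred: 13+7-5=15
Step 7: prey: 53+10-15=48; pred: 15+7-6=16
Step 8: prey: 48+9-15=42; pred: 16+7-6=17
Step 9: prey: 42+8-14=36; pred: 17+7-6=18
Step 10: prey: 36+7-12=31; pred: 18+6-7=17
Step 11: prey: 31+6-10=27; pred: 17+5-6=16
Max prey = 57 at step 3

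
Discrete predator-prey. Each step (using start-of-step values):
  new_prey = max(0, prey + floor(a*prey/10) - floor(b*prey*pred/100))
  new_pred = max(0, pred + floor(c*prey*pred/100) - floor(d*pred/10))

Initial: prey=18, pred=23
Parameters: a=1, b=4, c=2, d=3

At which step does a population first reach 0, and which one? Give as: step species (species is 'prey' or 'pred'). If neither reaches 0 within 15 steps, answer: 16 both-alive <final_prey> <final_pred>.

Step 1: prey: 18+1-16=3; pred: 23+8-6=25
Step 2: prey: 3+0-3=0; pred: 25+1-7=19
First extinction: prey at step 2

Answer: 2 prey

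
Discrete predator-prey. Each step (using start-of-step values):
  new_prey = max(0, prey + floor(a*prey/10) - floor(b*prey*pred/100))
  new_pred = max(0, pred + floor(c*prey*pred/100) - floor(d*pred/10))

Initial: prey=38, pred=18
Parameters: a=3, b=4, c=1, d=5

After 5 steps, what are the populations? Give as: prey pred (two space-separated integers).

Answer: 14 2

Derivation:
Step 1: prey: 38+11-27=22; pred: 18+6-9=15
Step 2: prey: 22+6-13=15; pred: 15+3-7=11
Step 3: prey: 15+4-6=13; pred: 11+1-5=7
Step 4: prey: 13+3-3=13; pred: 7+0-3=4
Step 5: prey: 13+3-2=14; pred: 4+0-2=2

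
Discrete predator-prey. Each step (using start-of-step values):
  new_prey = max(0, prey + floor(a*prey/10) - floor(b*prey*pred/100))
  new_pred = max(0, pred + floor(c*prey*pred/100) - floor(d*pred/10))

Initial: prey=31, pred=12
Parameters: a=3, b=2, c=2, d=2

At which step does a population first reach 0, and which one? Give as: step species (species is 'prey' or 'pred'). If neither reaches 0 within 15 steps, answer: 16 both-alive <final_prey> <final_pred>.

Step 1: prey: 31+9-7=33; pred: 12+7-2=17
Step 2: prey: 33+9-11=31; pred: 17+11-3=25
Step 3: prey: 31+9-15=25; pred: 25+15-5=35
Step 4: prey: 25+7-17=15; pred: 35+17-7=45
Step 5: prey: 15+4-13=6; pred: 45+13-9=49
Step 6: prey: 6+1-5=2; pred: 49+5-9=45
Step 7: prey: 2+0-1=1; pred: 45+1-9=37
Step 8: prey: 1+0-0=1; pred: 37+0-7=30
Step 9: prey: 1+0-0=1; pred: 30+0-6=24
Step 10: prey: 1+0-0=1; pred: 24+0-4=20
Step 11: prey: 1+0-0=1; pred: 20+0-4=16
Step 12: prey: 1+0-0=1; pred: 16+0-3=13
Step 13: prey: 1+0-0=1; pred: 13+0-2=11
Step 14: prey: 1+0-0=1; pred: 11+0-2=9
Step 15: prey: 1+0-0=1; pred: 9+0-1=8
No extinction within 15 steps

Answer: 16 both-alive 1 8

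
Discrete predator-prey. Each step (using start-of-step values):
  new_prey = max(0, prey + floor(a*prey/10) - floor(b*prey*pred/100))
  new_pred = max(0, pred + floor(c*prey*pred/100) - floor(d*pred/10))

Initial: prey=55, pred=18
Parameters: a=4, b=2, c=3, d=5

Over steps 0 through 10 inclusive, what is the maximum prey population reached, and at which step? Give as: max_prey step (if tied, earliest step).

Answer: 58 1

Derivation:
Step 1: prey: 55+22-19=58; pred: 18+29-9=38
Step 2: prey: 58+23-44=37; pred: 38+66-19=85
Step 3: prey: 37+14-62=0; pred: 85+94-42=137
Step 4: prey: 0+0-0=0; pred: 137+0-68=69
Step 5: prey: 0+0-0=0; pred: 69+0-34=35
Step 6: prey: 0+0-0=0; pred: 35+0-17=18
Step 7: prey: 0+0-0=0; pred: 18+0-9=9
Step 8: prey: 0+0-0=0; pred: 9+0-4=5
Step 9: prey: 0+0-0=0; pred: 5+0-2=3
Step 10: prey: 0+0-0=0; pred: 3+0-1=2
Max prey = 58 at step 1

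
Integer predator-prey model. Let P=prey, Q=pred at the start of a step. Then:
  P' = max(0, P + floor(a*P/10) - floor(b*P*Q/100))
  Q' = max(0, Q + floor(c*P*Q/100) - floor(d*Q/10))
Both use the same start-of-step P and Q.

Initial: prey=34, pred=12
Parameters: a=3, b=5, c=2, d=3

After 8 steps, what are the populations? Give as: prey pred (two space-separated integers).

Step 1: prey: 34+10-20=24; pred: 12+8-3=17
Step 2: prey: 24+7-20=11; pred: 17+8-5=20
Step 3: prey: 11+3-11=3; pred: 20+4-6=18
Step 4: prey: 3+0-2=1; pred: 18+1-5=14
Step 5: prey: 1+0-0=1; pred: 14+0-4=10
Step 6: prey: 1+0-0=1; pred: 10+0-3=7
Step 7: prey: 1+0-0=1; pred: 7+0-2=5
Step 8: prey: 1+0-0=1; pred: 5+0-1=4

Answer: 1 4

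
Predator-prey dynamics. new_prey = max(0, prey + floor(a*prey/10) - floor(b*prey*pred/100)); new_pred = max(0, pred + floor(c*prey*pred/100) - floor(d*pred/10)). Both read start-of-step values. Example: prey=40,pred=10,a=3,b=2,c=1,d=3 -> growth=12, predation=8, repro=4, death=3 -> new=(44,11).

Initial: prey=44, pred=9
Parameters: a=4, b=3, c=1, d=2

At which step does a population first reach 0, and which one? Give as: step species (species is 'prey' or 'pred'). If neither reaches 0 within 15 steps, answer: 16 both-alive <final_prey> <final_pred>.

Step 1: prey: 44+17-11=50; pred: 9+3-1=11
Step 2: prey: 50+20-16=54; pred: 11+5-2=14
Step 3: prey: 54+21-22=53; pred: 14+7-2=19
Step 4: prey: 53+21-30=44; pred: 19+10-3=26
Step 5: prey: 44+17-34=27; pred: 26+11-5=32
Step 6: prey: 27+10-25=12; pred: 32+8-6=34
Step 7: prey: 12+4-12=4; pred: 34+4-6=32
Step 8: prey: 4+1-3=2; pred: 32+1-6=27
Step 9: prey: 2+0-1=1; pred: 27+0-5=22
Step 10: prey: 1+0-0=1; pred: 22+0-4=18
Step 11: prey: 1+0-0=1; pred: 18+0-3=15
Step 12: prey: 1+0-0=1; pred: 15+0-3=12
Step 13: prey: 1+0-0=1; pred: 12+0-2=10
Step 14: prey: 1+0-0=1; pred: 10+0-2=8
Step 15: prey: 1+0-0=1; pred: 8+0-1=7
No extinction within 15 steps

Answer: 16 both-alive 1 7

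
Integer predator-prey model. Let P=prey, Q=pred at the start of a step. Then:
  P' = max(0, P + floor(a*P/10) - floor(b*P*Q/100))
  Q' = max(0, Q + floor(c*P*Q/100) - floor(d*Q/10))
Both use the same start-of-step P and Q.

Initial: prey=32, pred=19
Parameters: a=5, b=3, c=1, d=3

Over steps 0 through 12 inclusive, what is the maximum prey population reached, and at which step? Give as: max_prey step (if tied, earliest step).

Step 1: prey: 32+16-18=30; pred: 19+6-5=20
Step 2: prey: 30+15-18=27; pred: 20+6-6=20
Step 3: prey: 27+13-16=24; pred: 20+5-6=19
Step 4: prey: 24+12-13=23; pred: 19+4-5=18
Step 5: prey: 23+11-12=22; pred: 18+4-5=17
Step 6: prey: 22+11-11=22; pred: 17+3-5=15
Step 7: prey: 22+11-9=24; pred: 15+3-4=14
Step 8: prey: 24+12-10=26; pred: 14+3-4=13
Step 9: prey: 26+13-10=29; pred: 13+3-3=13
Step 10: prey: 29+14-11=32; pred: 13+3-3=13
Step 11: prey: 32+16-12=36; pred: 13+4-3=14
Step 12: prey: 36+18-15=39; pred: 14+5-4=15
Max prey = 39 at step 12

Answer: 39 12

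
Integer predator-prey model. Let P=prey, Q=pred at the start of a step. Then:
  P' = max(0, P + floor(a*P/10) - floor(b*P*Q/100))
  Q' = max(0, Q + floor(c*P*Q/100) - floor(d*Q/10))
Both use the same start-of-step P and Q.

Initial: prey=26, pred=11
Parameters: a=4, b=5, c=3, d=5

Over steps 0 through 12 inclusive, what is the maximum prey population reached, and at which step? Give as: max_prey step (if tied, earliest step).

Step 1: prey: 26+10-14=22; pred: 11+8-5=14
Step 2: prey: 22+8-15=15; pred: 14+9-7=16
Step 3: prey: 15+6-12=9; pred: 16+7-8=15
Step 4: prey: 9+3-6=6; pred: 15+4-7=12
Step 5: prey: 6+2-3=5; pred: 12+2-6=8
Step 6: prey: 5+2-2=5; pred: 8+1-4=5
Step 7: prey: 5+2-1=6; pred: 5+0-2=3
Step 8: prey: 6+2-0=8; pred: 3+0-1=2
Step 9: prey: 8+3-0=11; pred: 2+0-1=1
Step 10: prey: 11+4-0=15; pred: 1+0-0=1
Step 11: prey: 15+6-0=21; pred: 1+0-0=1
Step 12: prey: 21+8-1=28; pred: 1+0-0=1
Max prey = 28 at step 12

Answer: 28 12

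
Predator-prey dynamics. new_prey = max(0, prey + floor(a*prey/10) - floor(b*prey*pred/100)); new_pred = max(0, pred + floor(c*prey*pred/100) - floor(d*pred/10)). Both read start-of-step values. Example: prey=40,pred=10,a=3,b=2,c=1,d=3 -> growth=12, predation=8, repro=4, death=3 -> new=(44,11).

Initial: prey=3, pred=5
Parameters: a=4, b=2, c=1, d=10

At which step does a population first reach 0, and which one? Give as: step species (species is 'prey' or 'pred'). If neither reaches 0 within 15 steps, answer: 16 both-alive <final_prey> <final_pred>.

Step 1: prey: 3+1-0=4; pred: 5+0-5=0
First extinction: pred at step 1

Answer: 1 pred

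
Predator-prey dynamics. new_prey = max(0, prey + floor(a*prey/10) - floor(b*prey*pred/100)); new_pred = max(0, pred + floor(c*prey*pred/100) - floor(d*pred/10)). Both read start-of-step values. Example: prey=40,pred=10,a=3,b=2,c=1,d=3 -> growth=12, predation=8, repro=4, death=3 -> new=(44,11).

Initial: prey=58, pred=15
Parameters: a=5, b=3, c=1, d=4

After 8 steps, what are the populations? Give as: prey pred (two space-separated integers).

Step 1: prey: 58+29-26=61; pred: 15+8-6=17
Step 2: prey: 61+30-31=60; pred: 17+10-6=21
Step 3: prey: 60+30-37=53; pred: 21+12-8=25
Step 4: prey: 53+26-39=40; pred: 25+13-10=28
Step 5: prey: 40+20-33=27; pred: 28+11-11=28
Step 6: prey: 27+13-22=18; pred: 28+7-11=24
Step 7: prey: 18+9-12=15; pred: 24+4-9=19
Step 8: prey: 15+7-8=14; pred: 19+2-7=14

Answer: 14 14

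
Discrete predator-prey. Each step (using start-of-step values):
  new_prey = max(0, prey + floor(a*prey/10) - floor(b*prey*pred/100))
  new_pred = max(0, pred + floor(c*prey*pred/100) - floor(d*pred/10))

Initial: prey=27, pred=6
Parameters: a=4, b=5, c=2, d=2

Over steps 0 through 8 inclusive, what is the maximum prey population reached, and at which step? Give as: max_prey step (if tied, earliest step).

Answer: 29 1

Derivation:
Step 1: prey: 27+10-8=29; pred: 6+3-1=8
Step 2: prey: 29+11-11=29; pred: 8+4-1=11
Step 3: prey: 29+11-15=25; pred: 11+6-2=15
Step 4: prey: 25+10-18=17; pred: 15+7-3=19
Step 5: prey: 17+6-16=7; pred: 19+6-3=22
Step 6: prey: 7+2-7=2; pred: 22+3-4=21
Step 7: prey: 2+0-2=0; pred: 21+0-4=17
Step 8: prey: 0+0-0=0; pred: 17+0-3=14
Max prey = 29 at step 1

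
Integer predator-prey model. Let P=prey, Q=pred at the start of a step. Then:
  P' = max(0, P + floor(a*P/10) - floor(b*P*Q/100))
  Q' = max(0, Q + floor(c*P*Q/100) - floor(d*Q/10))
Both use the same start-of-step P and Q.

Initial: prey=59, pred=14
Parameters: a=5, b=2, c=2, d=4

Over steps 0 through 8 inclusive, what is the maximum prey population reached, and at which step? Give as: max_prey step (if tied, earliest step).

Step 1: prey: 59+29-16=72; pred: 14+16-5=25
Step 2: prey: 72+36-36=72; pred: 25+36-10=51
Step 3: prey: 72+36-73=35; pred: 51+73-20=104
Step 4: prey: 35+17-72=0; pred: 104+72-41=135
Step 5: prey: 0+0-0=0; pred: 135+0-54=81
Step 6: prey: 0+0-0=0; pred: 81+0-32=49
Step 7: prey: 0+0-0=0; pred: 49+0-19=30
Step 8: prey: 0+0-0=0; pred: 30+0-12=18
Max prey = 72 at step 1

Answer: 72 1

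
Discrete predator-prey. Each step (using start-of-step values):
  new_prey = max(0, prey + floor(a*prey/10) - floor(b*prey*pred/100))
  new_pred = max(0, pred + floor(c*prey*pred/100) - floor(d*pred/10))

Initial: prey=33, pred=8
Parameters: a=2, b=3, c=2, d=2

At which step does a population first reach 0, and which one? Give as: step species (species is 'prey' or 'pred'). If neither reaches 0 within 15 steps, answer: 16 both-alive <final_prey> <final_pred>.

Answer: 16 both-alive 1 4

Derivation:
Step 1: prey: 33+6-7=32; pred: 8+5-1=12
Step 2: prey: 32+6-11=27; pred: 12+7-2=17
Step 3: prey: 27+5-13=19; pred: 17+9-3=23
Step 4: prey: 19+3-13=9; pred: 23+8-4=27
Step 5: prey: 9+1-7=3; pred: 27+4-5=26
Step 6: prey: 3+0-2=1; pred: 26+1-5=22
Step 7: prey: 1+0-0=1; pred: 22+0-4=18
Step 8: prey: 1+0-0=1; pred: 18+0-3=15
Step 9: prey: 1+0-0=1; pred: 15+0-3=12
Step 10: prey: 1+0-0=1; pred: 12+0-2=10
Step 11: prey: 1+0-0=1; pred: 10+0-2=8
Step 12: prey: 1+0-0=1; pred: 8+0-1=7
Step 13: prey: 1+0-0=1; pred: 7+0-1=6
Step 14: prey: 1+0-0=1; pred: 6+0-1=5
Step 15: prey: 1+0-0=1; pred: 5+0-1=4
No extinction within 15 steps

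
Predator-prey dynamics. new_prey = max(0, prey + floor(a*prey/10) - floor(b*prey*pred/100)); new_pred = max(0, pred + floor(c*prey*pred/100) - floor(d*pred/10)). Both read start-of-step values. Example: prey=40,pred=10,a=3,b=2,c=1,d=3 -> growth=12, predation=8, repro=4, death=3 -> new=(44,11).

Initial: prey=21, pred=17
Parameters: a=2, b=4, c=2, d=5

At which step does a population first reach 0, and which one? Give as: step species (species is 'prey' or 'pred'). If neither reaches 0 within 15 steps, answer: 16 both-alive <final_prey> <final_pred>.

Step 1: prey: 21+4-14=11; pred: 17+7-8=16
Step 2: prey: 11+2-7=6; pred: 16+3-8=11
Step 3: prey: 6+1-2=5; pred: 11+1-5=7
Step 4: prey: 5+1-1=5; pred: 7+0-3=4
Step 5: prey: 5+1-0=6; pred: 4+0-2=2
Step 6: prey: 6+1-0=7; pred: 2+0-1=1
Step 7: prey: 7+1-0=8; pred: 1+0-0=1
Step 8: prey: 8+1-0=9; pred: 1+0-0=1
Step 9: prey: 9+1-0=10; pred: 1+0-0=1
Step 10: prey: 10+2-0=12; pred: 1+0-0=1
Step 11: prey: 12+2-0=14; pred: 1+0-0=1
Step 12: prey: 14+2-0=16; pred: 1+0-0=1
Step 13: prey: 16+3-0=19; pred: 1+0-0=1
Step 14: prey: 19+3-0=22; pred: 1+0-0=1
Step 15: prey: 22+4-0=26; pred: 1+0-0=1
No extinction within 15 steps

Answer: 16 both-alive 26 1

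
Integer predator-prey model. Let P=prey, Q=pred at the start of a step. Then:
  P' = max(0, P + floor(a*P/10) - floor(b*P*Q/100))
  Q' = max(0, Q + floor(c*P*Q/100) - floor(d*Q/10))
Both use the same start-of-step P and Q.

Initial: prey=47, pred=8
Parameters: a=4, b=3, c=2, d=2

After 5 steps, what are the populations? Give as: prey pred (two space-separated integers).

Answer: 0 58

Derivation:
Step 1: prey: 47+18-11=54; pred: 8+7-1=14
Step 2: prey: 54+21-22=53; pred: 14+15-2=27
Step 3: prey: 53+21-42=32; pred: 27+28-5=50
Step 4: prey: 32+12-48=0; pred: 50+32-10=72
Step 5: prey: 0+0-0=0; pred: 72+0-14=58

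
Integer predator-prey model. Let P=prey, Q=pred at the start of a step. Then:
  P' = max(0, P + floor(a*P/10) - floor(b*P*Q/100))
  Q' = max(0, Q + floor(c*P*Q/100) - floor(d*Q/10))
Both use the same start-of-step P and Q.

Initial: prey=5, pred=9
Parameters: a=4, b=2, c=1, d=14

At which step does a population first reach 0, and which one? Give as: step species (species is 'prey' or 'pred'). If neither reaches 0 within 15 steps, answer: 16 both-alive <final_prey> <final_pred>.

Answer: 1 pred

Derivation:
Step 1: prey: 5+2-0=7; pred: 9+0-12=0
First extinction: pred at step 1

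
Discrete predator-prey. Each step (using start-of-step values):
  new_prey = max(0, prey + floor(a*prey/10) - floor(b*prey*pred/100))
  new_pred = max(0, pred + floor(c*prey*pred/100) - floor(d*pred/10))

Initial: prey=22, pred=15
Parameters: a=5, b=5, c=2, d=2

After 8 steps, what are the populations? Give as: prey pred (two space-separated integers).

Step 1: prey: 22+11-16=17; pred: 15+6-3=18
Step 2: prey: 17+8-15=10; pred: 18+6-3=21
Step 3: prey: 10+5-10=5; pred: 21+4-4=21
Step 4: prey: 5+2-5=2; pred: 21+2-4=19
Step 5: prey: 2+1-1=2; pred: 19+0-3=16
Step 6: prey: 2+1-1=2; pred: 16+0-3=13
Step 7: prey: 2+1-1=2; pred: 13+0-2=11
Step 8: prey: 2+1-1=2; pred: 11+0-2=9

Answer: 2 9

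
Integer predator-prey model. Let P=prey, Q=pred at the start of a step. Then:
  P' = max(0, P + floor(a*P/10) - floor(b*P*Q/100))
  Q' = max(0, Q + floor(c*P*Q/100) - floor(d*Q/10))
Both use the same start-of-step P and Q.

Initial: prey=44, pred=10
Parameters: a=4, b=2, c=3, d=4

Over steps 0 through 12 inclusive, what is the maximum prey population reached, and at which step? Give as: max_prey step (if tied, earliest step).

Step 1: prey: 44+17-8=53; pred: 10+13-4=19
Step 2: prey: 53+21-20=54; pred: 19+30-7=42
Step 3: prey: 54+21-45=30; pred: 42+68-16=94
Step 4: prey: 30+12-56=0; pred: 94+84-37=141
Step 5: prey: 0+0-0=0; pred: 141+0-56=85
Step 6: prey: 0+0-0=0; pred: 85+0-34=51
Step 7: prey: 0+0-0=0; pred: 51+0-20=31
Step 8: prey: 0+0-0=0; pred: 31+0-12=19
Step 9: prey: 0+0-0=0; pred: 19+0-7=12
Step 10: prey: 0+0-0=0; pred: 12+0-4=8
Step 11: prey: 0+0-0=0; pred: 8+0-3=5
Step 12: prey: 0+0-0=0; pred: 5+0-2=3
Max prey = 54 at step 2

Answer: 54 2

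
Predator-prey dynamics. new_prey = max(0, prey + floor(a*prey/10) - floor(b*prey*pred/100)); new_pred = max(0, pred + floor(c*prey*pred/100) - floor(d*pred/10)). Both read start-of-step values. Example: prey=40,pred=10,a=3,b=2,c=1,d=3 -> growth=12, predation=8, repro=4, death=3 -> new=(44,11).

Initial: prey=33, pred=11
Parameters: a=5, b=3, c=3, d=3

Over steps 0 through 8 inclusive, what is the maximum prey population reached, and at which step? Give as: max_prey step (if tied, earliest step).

Answer: 39 1

Derivation:
Step 1: prey: 33+16-10=39; pred: 11+10-3=18
Step 2: prey: 39+19-21=37; pred: 18+21-5=34
Step 3: prey: 37+18-37=18; pred: 34+37-10=61
Step 4: prey: 18+9-32=0; pred: 61+32-18=75
Step 5: prey: 0+0-0=0; pred: 75+0-22=53
Step 6: prey: 0+0-0=0; pred: 53+0-15=38
Step 7: prey: 0+0-0=0; pred: 38+0-11=27
Step 8: prey: 0+0-0=0; pred: 27+0-8=19
Max prey = 39 at step 1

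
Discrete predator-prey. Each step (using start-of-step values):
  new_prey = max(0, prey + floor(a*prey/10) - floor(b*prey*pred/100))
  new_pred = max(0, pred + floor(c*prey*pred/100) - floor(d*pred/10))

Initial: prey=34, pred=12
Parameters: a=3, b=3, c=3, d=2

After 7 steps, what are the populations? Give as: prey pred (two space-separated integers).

Step 1: prey: 34+10-12=32; pred: 12+12-2=22
Step 2: prey: 32+9-21=20; pred: 22+21-4=39
Step 3: prey: 20+6-23=3; pred: 39+23-7=55
Step 4: prey: 3+0-4=0; pred: 55+4-11=48
Step 5: prey: 0+0-0=0; pred: 48+0-9=39
Step 6: prey: 0+0-0=0; pred: 39+0-7=32
Step 7: prey: 0+0-0=0; pred: 32+0-6=26

Answer: 0 26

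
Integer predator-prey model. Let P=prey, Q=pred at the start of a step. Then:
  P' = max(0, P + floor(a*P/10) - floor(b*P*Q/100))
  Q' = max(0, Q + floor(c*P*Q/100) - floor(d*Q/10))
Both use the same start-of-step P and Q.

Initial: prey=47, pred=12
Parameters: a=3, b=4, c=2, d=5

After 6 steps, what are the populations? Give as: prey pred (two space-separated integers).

Answer: 2 5

Derivation:
Step 1: prey: 47+14-22=39; pred: 12+11-6=17
Step 2: prey: 39+11-26=24; pred: 17+13-8=22
Step 3: prey: 24+7-21=10; pred: 22+10-11=21
Step 4: prey: 10+3-8=5; pred: 21+4-10=15
Step 5: prey: 5+1-3=3; pred: 15+1-7=9
Step 6: prey: 3+0-1=2; pred: 9+0-4=5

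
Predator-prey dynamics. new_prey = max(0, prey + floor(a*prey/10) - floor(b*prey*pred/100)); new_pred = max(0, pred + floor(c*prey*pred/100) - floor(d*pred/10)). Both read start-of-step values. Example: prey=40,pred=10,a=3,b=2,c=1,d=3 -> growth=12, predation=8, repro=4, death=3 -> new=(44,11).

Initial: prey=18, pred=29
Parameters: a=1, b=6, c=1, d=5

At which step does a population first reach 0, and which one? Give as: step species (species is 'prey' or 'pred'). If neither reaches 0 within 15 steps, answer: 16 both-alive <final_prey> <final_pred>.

Step 1: prey: 18+1-31=0; pred: 29+5-14=20
First extinction: prey at step 1

Answer: 1 prey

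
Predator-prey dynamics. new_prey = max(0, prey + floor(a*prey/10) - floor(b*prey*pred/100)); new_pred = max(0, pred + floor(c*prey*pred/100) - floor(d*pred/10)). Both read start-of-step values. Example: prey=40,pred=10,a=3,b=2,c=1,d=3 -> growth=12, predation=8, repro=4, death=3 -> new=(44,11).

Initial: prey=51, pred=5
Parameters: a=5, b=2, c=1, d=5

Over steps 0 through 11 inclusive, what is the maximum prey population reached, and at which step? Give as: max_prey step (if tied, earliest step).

Step 1: prey: 51+25-5=71; pred: 5+2-2=5
Step 2: prey: 71+35-7=99; pred: 5+3-2=6
Step 3: prey: 99+49-11=137; pred: 6+5-3=8
Step 4: prey: 137+68-21=184; pred: 8+10-4=14
Step 5: prey: 184+92-51=225; pred: 14+25-7=32
Step 6: prey: 225+112-144=193; pred: 32+72-16=88
Step 7: prey: 193+96-339=0; pred: 88+169-44=213
Step 8: prey: 0+0-0=0; pred: 213+0-106=107
Step 9: prey: 0+0-0=0; pred: 107+0-53=54
Step 10: prey: 0+0-0=0; pred: 54+0-27=27
Step 11: prey: 0+0-0=0; pred: 27+0-13=14
Max prey = 225 at step 5

Answer: 225 5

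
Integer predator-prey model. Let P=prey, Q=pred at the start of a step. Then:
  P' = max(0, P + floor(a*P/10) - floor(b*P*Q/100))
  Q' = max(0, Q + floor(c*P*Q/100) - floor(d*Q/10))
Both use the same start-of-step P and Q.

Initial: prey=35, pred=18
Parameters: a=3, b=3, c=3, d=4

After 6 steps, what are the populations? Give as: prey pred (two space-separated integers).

Step 1: prey: 35+10-18=27; pred: 18+18-7=29
Step 2: prey: 27+8-23=12; pred: 29+23-11=41
Step 3: prey: 12+3-14=1; pred: 41+14-16=39
Step 4: prey: 1+0-1=0; pred: 39+1-15=25
Step 5: prey: 0+0-0=0; pred: 25+0-10=15
Step 6: prey: 0+0-0=0; pred: 15+0-6=9

Answer: 0 9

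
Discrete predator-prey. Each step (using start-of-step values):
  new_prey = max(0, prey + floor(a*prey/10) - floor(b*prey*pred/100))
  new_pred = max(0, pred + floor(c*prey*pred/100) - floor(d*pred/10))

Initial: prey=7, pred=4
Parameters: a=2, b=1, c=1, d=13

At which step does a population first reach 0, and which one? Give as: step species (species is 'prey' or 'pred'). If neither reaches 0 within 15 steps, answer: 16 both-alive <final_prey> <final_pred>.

Step 1: prey: 7+1-0=8; pred: 4+0-5=0
First extinction: pred at step 1

Answer: 1 pred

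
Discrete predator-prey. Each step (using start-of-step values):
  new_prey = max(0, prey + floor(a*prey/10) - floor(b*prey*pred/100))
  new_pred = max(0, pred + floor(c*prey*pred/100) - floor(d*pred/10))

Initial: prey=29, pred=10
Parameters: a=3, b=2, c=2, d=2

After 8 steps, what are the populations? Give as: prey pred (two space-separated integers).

Answer: 1 36

Derivation:
Step 1: prey: 29+8-5=32; pred: 10+5-2=13
Step 2: prey: 32+9-8=33; pred: 13+8-2=19
Step 3: prey: 33+9-12=30; pred: 19+12-3=28
Step 4: prey: 30+9-16=23; pred: 28+16-5=39
Step 5: prey: 23+6-17=12; pred: 39+17-7=49
Step 6: prey: 12+3-11=4; pred: 49+11-9=51
Step 7: prey: 4+1-4=1; pred: 51+4-10=45
Step 8: prey: 1+0-0=1; pred: 45+0-9=36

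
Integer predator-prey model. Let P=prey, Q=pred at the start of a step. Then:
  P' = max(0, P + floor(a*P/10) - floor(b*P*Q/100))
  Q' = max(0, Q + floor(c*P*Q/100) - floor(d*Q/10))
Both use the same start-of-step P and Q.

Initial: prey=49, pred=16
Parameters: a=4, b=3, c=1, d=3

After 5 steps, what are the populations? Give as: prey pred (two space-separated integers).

Step 1: prey: 49+19-23=45; pred: 16+7-4=19
Step 2: prey: 45+18-25=38; pred: 19+8-5=22
Step 3: prey: 38+15-25=28; pred: 22+8-6=24
Step 4: prey: 28+11-20=19; pred: 24+6-7=23
Step 5: prey: 19+7-13=13; pred: 23+4-6=21

Answer: 13 21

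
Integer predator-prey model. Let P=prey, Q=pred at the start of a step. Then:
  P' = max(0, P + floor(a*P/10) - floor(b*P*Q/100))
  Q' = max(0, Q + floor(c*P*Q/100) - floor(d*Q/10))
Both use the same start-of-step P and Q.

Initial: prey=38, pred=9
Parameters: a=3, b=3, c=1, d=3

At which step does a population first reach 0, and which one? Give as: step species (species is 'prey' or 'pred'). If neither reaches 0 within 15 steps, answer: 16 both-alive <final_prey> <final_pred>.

Answer: 16 both-alive 39 10

Derivation:
Step 1: prey: 38+11-10=39; pred: 9+3-2=10
Step 2: prey: 39+11-11=39; pred: 10+3-3=10
Steps 3-15: state stable at prey=39, pred=10 (no change)
No extinction within 15 steps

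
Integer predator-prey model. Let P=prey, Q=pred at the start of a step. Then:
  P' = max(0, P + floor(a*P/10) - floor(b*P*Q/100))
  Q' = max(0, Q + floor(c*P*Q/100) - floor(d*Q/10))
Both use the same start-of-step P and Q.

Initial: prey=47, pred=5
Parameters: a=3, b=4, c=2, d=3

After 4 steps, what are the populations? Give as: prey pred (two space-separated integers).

Step 1: prey: 47+14-9=52; pred: 5+4-1=8
Step 2: prey: 52+15-16=51; pred: 8+8-2=14
Step 3: prey: 51+15-28=38; pred: 14+14-4=24
Step 4: prey: 38+11-36=13; pred: 24+18-7=35

Answer: 13 35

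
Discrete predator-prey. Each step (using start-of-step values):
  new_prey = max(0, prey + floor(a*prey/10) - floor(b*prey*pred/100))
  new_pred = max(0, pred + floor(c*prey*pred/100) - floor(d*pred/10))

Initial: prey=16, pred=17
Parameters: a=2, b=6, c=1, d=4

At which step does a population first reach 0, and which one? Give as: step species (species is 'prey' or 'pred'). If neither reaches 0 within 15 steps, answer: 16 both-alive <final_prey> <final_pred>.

Answer: 16 both-alive 1 2

Derivation:
Step 1: prey: 16+3-16=3; pred: 17+2-6=13
Step 2: prey: 3+0-2=1; pred: 13+0-5=8
Step 3: prey: 1+0-0=1; pred: 8+0-3=5
Step 4: prey: 1+0-0=1; pred: 5+0-2=3
Step 5: prey: 1+0-0=1; pred: 3+0-1=2
Step 6: prey: 1+0-0=1; pred: 2+0-0=2
Steps 7-15: state stable at prey=1, pred=2 (no change)
No extinction within 15 steps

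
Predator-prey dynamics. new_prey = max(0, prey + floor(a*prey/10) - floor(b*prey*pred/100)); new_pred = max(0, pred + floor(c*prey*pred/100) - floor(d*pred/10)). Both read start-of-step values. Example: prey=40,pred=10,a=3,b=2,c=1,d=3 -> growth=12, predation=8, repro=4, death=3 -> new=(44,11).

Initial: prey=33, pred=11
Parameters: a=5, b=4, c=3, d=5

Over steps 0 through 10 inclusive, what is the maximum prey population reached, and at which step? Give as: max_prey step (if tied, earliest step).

Step 1: prey: 33+16-14=35; pred: 11+10-5=16
Step 2: prey: 35+17-22=30; pred: 16+16-8=24
Step 3: prey: 30+15-28=17; pred: 24+21-12=33
Step 4: prey: 17+8-22=3; pred: 33+16-16=33
Step 5: prey: 3+1-3=1; pred: 33+2-16=19
Step 6: prey: 1+0-0=1; pred: 19+0-9=10
Step 7: prey: 1+0-0=1; pred: 10+0-5=5
Step 8: prey: 1+0-0=1; pred: 5+0-2=3
Step 9: prey: 1+0-0=1; pred: 3+0-1=2
Step 10: prey: 1+0-0=1; pred: 2+0-1=1
Max prey = 35 at step 1

Answer: 35 1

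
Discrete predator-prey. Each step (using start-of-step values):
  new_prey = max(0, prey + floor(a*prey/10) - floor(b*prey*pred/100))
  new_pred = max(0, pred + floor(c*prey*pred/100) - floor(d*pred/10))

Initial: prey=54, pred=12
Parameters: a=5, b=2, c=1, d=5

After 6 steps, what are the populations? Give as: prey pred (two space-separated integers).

Answer: 53 78

Derivation:
Step 1: prey: 54+27-12=69; pred: 12+6-6=12
Step 2: prey: 69+34-16=87; pred: 12+8-6=14
Step 3: prey: 87+43-24=106; pred: 14+12-7=19
Step 4: prey: 106+53-40=119; pred: 19+20-9=30
Step 5: prey: 119+59-71=107; pred: 30+35-15=50
Step 6: prey: 107+53-107=53; pred: 50+53-25=78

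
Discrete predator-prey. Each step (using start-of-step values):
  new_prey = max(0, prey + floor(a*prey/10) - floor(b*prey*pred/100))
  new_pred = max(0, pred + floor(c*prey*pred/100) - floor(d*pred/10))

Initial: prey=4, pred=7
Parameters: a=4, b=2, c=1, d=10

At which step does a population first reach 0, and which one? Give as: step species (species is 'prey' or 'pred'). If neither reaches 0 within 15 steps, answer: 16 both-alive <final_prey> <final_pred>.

Step 1: prey: 4+1-0=5; pred: 7+0-7=0
First extinction: pred at step 1

Answer: 1 pred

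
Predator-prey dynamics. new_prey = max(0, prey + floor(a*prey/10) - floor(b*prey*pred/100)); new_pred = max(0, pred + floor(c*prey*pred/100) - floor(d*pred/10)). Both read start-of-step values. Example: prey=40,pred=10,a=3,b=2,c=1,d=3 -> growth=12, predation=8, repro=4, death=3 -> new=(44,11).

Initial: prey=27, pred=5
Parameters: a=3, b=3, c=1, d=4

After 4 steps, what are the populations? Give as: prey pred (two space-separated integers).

Answer: 52 4

Derivation:
Step 1: prey: 27+8-4=31; pred: 5+1-2=4
Step 2: prey: 31+9-3=37; pred: 4+1-1=4
Step 3: prey: 37+11-4=44; pred: 4+1-1=4
Step 4: prey: 44+13-5=52; pred: 4+1-1=4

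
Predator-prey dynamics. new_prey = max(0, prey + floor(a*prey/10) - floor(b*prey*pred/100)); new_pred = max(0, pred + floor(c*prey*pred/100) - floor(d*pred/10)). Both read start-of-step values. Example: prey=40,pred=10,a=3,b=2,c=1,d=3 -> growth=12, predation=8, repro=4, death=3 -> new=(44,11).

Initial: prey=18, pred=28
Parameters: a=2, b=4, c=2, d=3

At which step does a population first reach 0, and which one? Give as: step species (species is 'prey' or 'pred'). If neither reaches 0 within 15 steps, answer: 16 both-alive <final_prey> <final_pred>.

Step 1: prey: 18+3-20=1; pred: 28+10-8=30
Step 2: prey: 1+0-1=0; pred: 30+0-9=21
First extinction: prey at step 2

Answer: 2 prey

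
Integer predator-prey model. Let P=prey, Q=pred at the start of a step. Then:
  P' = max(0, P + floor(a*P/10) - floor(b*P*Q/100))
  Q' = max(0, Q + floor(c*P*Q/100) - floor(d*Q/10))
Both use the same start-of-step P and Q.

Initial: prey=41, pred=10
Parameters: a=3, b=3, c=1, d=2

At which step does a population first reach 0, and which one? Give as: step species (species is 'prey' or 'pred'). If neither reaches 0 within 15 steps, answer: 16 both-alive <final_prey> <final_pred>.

Step 1: prey: 41+12-12=41; pred: 10+4-2=12
Step 2: prey: 41+12-14=39; pred: 12+4-2=14
Step 3: prey: 39+11-16=34; pred: 14+5-2=17
Step 4: prey: 34+10-17=27; pred: 17+5-3=19
Step 5: prey: 27+8-15=20; pred: 19+5-3=21
Step 6: prey: 20+6-12=14; pred: 21+4-4=21
Step 7: prey: 14+4-8=10; pred: 21+2-4=19
Step 8: prey: 10+3-5=8; pred: 19+1-3=17
Step 9: prey: 8+2-4=6; pred: 17+1-3=15
Step 10: prey: 6+1-2=5; pred: 15+0-3=12
Step 11: prey: 5+1-1=5; pred: 12+0-2=10
Step 12: prey: 5+1-1=5; pred: 10+0-2=8
Step 13: prey: 5+1-1=5; pred: 8+0-1=7
Step 14: prey: 5+1-1=5; pred: 7+0-1=6
Step 15: prey: 5+1-0=6; pred: 6+0-1=5
No extinction within 15 steps

Answer: 16 both-alive 6 5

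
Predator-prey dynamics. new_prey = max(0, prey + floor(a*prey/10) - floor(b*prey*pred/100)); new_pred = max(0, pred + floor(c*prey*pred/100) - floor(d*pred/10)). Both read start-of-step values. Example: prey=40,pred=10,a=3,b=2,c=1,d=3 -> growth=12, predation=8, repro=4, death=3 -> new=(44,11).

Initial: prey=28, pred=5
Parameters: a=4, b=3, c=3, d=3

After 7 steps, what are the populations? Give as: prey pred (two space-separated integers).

Answer: 0 36

Derivation:
Step 1: prey: 28+11-4=35; pred: 5+4-1=8
Step 2: prey: 35+14-8=41; pred: 8+8-2=14
Step 3: prey: 41+16-17=40; pred: 14+17-4=27
Step 4: prey: 40+16-32=24; pred: 27+32-8=51
Step 5: prey: 24+9-36=0; pred: 51+36-15=72
Step 6: prey: 0+0-0=0; pred: 72+0-21=51
Step 7: prey: 0+0-0=0; pred: 51+0-15=36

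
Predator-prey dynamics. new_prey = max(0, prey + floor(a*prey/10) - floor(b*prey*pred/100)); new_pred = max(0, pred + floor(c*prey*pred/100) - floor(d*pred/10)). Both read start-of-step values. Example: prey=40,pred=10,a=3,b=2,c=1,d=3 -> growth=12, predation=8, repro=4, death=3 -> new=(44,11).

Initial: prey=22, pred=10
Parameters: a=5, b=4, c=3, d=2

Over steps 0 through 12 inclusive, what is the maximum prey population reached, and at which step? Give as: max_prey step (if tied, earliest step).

Answer: 25 1

Derivation:
Step 1: prey: 22+11-8=25; pred: 10+6-2=14
Step 2: prey: 25+12-14=23; pred: 14+10-2=22
Step 3: prey: 23+11-20=14; pred: 22+15-4=33
Step 4: prey: 14+7-18=3; pred: 33+13-6=40
Step 5: prey: 3+1-4=0; pred: 40+3-8=35
Step 6: prey: 0+0-0=0; pred: 35+0-7=28
Step 7: prey: 0+0-0=0; pred: 28+0-5=23
Step 8: prey: 0+0-0=0; pred: 23+0-4=19
Step 9: prey: 0+0-0=0; pred: 19+0-3=16
Step 10: prey: 0+0-0=0; pred: 16+0-3=13
Step 11: prey: 0+0-0=0; pred: 13+0-2=11
Step 12: prey: 0+0-0=0; pred: 11+0-2=9
Max prey = 25 at step 1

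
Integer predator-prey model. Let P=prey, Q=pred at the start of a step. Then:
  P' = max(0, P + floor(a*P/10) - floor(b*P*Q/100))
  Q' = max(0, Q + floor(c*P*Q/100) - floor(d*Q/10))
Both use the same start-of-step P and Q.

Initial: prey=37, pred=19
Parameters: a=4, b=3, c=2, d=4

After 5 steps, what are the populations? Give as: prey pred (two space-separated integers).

Answer: 3 15

Derivation:
Step 1: prey: 37+14-21=30; pred: 19+14-7=26
Step 2: prey: 30+12-23=19; pred: 26+15-10=31
Step 3: prey: 19+7-17=9; pred: 31+11-12=30
Step 4: prey: 9+3-8=4; pred: 30+5-12=23
Step 5: prey: 4+1-2=3; pred: 23+1-9=15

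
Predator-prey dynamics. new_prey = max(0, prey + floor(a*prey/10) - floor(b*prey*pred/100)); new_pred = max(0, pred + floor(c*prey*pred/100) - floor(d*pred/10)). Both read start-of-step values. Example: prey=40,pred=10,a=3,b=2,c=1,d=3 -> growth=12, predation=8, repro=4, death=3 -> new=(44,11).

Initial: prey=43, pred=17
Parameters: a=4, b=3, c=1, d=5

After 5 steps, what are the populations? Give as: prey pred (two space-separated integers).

Step 1: prey: 43+17-21=39; pred: 17+7-8=16
Step 2: prey: 39+15-18=36; pred: 16+6-8=14
Step 3: prey: 36+14-15=35; pred: 14+5-7=12
Step 4: prey: 35+14-12=37; pred: 12+4-6=10
Step 5: prey: 37+14-11=40; pred: 10+3-5=8

Answer: 40 8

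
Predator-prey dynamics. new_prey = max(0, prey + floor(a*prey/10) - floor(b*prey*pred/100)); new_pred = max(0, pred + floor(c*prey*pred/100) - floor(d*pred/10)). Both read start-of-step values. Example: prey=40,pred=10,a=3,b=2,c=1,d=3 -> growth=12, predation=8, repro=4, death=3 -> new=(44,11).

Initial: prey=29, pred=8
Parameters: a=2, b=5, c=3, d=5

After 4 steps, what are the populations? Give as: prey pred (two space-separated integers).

Step 1: prey: 29+5-11=23; pred: 8+6-4=10
Step 2: prey: 23+4-11=16; pred: 10+6-5=11
Step 3: prey: 16+3-8=11; pred: 11+5-5=11
Step 4: prey: 11+2-6=7; pred: 11+3-5=9

Answer: 7 9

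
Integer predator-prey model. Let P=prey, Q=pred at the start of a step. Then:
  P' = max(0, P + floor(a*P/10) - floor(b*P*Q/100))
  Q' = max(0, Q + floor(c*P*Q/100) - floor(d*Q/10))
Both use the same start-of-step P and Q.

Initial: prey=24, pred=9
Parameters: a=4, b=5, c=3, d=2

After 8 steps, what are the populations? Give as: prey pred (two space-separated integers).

Answer: 0 12

Derivation:
Step 1: prey: 24+9-10=23; pred: 9+6-1=14
Step 2: prey: 23+9-16=16; pred: 14+9-2=21
Step 3: prey: 16+6-16=6; pred: 21+10-4=27
Step 4: prey: 6+2-8=0; pred: 27+4-5=26
Step 5: prey: 0+0-0=0; pred: 26+0-5=21
Step 6: prey: 0+0-0=0; pred: 21+0-4=17
Step 7: prey: 0+0-0=0; pred: 17+0-3=14
Step 8: prey: 0+0-0=0; pred: 14+0-2=12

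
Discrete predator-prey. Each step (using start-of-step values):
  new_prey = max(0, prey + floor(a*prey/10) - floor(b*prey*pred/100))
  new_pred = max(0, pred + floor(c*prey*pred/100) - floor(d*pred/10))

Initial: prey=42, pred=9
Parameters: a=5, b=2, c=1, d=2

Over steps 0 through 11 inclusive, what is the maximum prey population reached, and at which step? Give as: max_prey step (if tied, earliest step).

Answer: 92 4

Derivation:
Step 1: prey: 42+21-7=56; pred: 9+3-1=11
Step 2: prey: 56+28-12=72; pred: 11+6-2=15
Step 3: prey: 72+36-21=87; pred: 15+10-3=22
Step 4: prey: 87+43-38=92; pred: 22+19-4=37
Step 5: prey: 92+46-68=70; pred: 37+34-7=64
Step 6: prey: 70+35-89=16; pred: 64+44-12=96
Step 7: prey: 16+8-30=0; pred: 96+15-19=92
Step 8: prey: 0+0-0=0; pred: 92+0-18=74
Step 9: prey: 0+0-0=0; pred: 74+0-14=60
Step 10: prey: 0+0-0=0; pred: 60+0-12=48
Step 11: prey: 0+0-0=0; pred: 48+0-9=39
Max prey = 92 at step 4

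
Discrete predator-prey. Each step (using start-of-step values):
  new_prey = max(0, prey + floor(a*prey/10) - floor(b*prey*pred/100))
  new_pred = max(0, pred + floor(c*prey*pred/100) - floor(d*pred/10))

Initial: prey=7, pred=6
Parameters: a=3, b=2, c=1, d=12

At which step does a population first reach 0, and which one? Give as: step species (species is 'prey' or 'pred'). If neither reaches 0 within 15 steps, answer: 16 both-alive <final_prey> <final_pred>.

Step 1: prey: 7+2-0=9; pred: 6+0-7=0
First extinction: pred at step 1

Answer: 1 pred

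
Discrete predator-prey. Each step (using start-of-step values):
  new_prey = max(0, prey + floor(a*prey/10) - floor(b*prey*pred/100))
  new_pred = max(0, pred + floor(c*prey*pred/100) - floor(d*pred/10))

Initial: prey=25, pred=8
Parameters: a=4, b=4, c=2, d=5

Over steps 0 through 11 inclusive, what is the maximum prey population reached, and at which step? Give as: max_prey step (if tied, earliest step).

Answer: 38 6

Derivation:
Step 1: prey: 25+10-8=27; pred: 8+4-4=8
Step 2: prey: 27+10-8=29; pred: 8+4-4=8
Step 3: prey: 29+11-9=31; pred: 8+4-4=8
Step 4: prey: 31+12-9=34; pred: 8+4-4=8
Step 5: prey: 34+13-10=37; pred: 8+5-4=9
Step 6: prey: 37+14-13=38; pred: 9+6-4=11
Step 7: prey: 38+15-16=37; pred: 11+8-5=14
Step 8: prey: 37+14-20=31; pred: 14+10-7=17
Step 9: prey: 31+12-21=22; pred: 17+10-8=19
Step 10: prey: 22+8-16=14; pred: 19+8-9=18
Step 11: prey: 14+5-10=9; pred: 18+5-9=14
Max prey = 38 at step 6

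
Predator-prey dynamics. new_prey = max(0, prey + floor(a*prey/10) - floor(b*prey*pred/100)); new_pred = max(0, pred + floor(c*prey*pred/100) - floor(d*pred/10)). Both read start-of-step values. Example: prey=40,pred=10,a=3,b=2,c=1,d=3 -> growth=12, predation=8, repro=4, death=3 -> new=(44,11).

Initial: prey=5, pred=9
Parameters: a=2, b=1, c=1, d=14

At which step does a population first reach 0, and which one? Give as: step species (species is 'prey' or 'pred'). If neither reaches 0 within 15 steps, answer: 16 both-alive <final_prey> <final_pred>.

Answer: 1 pred

Derivation:
Step 1: prey: 5+1-0=6; pred: 9+0-12=0
First extinction: pred at step 1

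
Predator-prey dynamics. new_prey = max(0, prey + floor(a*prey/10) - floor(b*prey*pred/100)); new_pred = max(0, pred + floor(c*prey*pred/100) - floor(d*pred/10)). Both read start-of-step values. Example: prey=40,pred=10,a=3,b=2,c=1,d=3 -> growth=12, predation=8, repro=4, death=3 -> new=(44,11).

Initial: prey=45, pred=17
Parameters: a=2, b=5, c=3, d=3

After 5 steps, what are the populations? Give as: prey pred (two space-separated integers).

Answer: 0 14

Derivation:
Step 1: prey: 45+9-38=16; pred: 17+22-5=34
Step 2: prey: 16+3-27=0; pred: 34+16-10=40
Step 3: prey: 0+0-0=0; pred: 40+0-12=28
Step 4: prey: 0+0-0=0; pred: 28+0-8=20
Step 5: prey: 0+0-0=0; pred: 20+0-6=14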